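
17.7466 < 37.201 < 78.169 True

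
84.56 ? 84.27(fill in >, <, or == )>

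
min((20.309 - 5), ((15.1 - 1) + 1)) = 15.1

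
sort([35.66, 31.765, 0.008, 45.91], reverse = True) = [45.91, 35.66, 31.765, 0.008]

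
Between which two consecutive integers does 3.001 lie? 3 and 4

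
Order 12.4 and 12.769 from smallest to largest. 12.4, 12.769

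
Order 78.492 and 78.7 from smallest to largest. 78.492, 78.7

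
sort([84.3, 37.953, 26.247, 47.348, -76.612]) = [-76.612, 26.247, 37.953, 47.348, 84.3]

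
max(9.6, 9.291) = 9.6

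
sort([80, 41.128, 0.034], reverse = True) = [80, 41.128, 0.034]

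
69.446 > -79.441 True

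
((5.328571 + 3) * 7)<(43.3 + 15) True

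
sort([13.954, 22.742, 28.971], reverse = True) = [28.971, 22.742, 13.954]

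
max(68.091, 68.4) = 68.4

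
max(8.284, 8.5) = 8.5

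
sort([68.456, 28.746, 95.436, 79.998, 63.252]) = [28.746, 63.252, 68.456, 79.998, 95.436]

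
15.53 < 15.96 True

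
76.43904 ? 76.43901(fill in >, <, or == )>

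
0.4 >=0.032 True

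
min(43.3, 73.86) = 43.3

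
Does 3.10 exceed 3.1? No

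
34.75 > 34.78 False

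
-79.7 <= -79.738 False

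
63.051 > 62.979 True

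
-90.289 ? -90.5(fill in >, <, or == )>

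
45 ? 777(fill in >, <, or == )<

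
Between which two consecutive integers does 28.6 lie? 28 and 29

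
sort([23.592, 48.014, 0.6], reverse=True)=[48.014, 23.592, 0.6]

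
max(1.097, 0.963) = 1.097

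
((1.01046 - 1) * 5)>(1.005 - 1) True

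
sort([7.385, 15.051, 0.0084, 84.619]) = [0.0084, 7.385, 15.051, 84.619]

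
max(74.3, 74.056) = 74.3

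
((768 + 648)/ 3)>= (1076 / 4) True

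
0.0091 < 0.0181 True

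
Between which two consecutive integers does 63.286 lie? 63 and 64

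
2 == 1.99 False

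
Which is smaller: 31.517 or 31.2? 31.2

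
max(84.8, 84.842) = 84.842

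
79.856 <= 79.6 False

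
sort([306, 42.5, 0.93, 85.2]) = [0.93, 42.5, 85.2, 306]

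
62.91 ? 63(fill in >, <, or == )<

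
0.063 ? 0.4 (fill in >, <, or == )<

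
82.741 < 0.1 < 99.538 False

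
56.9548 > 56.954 True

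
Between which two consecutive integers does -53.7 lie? -54 and -53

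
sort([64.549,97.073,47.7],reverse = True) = [97.073,64.549,47.7]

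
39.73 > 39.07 True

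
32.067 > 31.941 True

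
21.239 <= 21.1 False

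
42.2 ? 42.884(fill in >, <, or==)<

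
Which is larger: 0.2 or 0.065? 0.2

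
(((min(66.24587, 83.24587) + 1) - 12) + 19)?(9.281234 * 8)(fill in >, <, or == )<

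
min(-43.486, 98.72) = -43.486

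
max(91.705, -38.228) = 91.705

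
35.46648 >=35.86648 False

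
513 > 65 True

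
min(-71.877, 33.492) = -71.877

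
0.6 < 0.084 False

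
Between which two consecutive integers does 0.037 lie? 0 and 1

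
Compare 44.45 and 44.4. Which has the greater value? 44.45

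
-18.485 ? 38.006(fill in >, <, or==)<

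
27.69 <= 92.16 True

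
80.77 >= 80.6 True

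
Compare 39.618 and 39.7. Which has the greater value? 39.7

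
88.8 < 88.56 False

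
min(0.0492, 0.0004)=0.0004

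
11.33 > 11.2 True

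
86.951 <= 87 True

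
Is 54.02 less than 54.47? Yes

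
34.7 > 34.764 False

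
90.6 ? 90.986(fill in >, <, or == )<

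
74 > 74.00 False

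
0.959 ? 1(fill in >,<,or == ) <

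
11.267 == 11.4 False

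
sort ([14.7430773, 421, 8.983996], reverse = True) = [421, 14.7430773, 8.983996]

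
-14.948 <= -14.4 True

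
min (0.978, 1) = 0.978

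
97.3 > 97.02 True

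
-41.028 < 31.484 True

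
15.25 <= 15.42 True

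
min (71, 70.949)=70.949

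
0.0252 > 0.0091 True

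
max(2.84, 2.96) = 2.96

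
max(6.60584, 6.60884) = 6.60884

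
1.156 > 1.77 False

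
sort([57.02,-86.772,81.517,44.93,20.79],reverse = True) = [81.517,57.02,44.93,20.79,-86.772]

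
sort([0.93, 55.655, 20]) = [0.93, 20, 55.655]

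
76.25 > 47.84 True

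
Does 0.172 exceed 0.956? No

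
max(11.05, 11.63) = 11.63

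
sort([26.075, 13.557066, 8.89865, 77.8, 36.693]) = [8.89865, 13.557066, 26.075, 36.693, 77.8]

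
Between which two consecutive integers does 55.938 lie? 55 and 56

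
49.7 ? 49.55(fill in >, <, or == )>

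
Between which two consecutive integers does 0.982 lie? 0 and 1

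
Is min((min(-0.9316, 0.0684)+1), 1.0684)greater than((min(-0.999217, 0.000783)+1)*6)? Yes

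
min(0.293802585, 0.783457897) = 0.293802585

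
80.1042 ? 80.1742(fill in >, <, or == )<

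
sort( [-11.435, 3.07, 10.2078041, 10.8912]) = [-11.435, 3.07, 10.2078041, 10.8912]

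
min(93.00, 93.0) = 93.00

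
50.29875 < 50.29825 False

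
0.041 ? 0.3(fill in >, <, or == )<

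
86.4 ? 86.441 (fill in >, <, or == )<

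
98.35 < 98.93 True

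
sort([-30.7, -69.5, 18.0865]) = [-69.5, -30.7, 18.0865]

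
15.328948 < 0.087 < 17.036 False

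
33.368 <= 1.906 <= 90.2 False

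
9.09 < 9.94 True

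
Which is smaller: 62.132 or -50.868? -50.868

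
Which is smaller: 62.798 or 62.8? 62.798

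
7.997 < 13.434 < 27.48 True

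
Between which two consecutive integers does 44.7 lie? 44 and 45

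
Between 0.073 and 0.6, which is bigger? 0.6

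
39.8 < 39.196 False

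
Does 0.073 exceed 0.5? No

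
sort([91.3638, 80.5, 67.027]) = [67.027, 80.5, 91.3638]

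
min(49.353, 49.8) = 49.353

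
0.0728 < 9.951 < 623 True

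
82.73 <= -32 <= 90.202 False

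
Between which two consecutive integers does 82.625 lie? 82 and 83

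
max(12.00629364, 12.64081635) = 12.64081635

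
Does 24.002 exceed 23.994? Yes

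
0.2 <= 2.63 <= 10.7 True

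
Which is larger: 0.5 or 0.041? 0.5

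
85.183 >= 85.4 False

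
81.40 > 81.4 False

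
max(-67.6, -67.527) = -67.527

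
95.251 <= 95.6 True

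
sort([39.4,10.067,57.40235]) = [10.067,39.4,57.40235]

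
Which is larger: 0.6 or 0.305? 0.6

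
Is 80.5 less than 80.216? No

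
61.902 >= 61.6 True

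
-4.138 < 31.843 True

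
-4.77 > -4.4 False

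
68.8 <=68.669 False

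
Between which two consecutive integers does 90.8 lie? 90 and 91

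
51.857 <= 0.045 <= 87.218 False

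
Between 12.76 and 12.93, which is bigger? 12.93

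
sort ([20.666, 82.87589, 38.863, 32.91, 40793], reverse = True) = [40793, 82.87589, 38.863, 32.91, 20.666]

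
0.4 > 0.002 True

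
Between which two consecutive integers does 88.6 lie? 88 and 89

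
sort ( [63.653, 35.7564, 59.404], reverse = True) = [63.653, 59.404, 35.7564]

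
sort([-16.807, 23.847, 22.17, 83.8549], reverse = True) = [83.8549, 23.847, 22.17, -16.807]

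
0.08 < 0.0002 False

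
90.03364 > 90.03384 False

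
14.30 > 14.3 False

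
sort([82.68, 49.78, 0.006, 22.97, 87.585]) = [0.006, 22.97, 49.78, 82.68, 87.585]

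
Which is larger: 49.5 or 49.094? 49.5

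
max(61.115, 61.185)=61.185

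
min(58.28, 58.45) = 58.28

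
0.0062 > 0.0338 False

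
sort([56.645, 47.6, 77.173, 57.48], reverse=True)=[77.173, 57.48, 56.645, 47.6]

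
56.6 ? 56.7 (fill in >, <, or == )<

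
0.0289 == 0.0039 False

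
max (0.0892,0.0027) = 0.0892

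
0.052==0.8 False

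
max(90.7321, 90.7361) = 90.7361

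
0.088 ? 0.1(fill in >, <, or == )<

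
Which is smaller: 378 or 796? 378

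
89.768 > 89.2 True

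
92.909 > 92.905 True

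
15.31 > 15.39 False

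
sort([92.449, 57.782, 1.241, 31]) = [1.241, 31, 57.782, 92.449]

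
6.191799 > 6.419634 False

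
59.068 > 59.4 False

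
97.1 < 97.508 True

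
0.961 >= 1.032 False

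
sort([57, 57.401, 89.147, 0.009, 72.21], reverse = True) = [89.147, 72.21, 57.401, 57, 0.009]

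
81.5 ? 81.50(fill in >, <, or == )==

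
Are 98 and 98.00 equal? Yes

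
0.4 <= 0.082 False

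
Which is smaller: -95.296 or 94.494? -95.296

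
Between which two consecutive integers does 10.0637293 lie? 10 and 11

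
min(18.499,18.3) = 18.3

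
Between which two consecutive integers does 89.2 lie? 89 and 90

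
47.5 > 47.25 True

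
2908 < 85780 True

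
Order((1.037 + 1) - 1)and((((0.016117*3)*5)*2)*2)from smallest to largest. ((((0.016117*3)*5)*2)*2), ((1.037 + 1) - 1)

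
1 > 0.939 True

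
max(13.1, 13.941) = 13.941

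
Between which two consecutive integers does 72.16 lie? 72 and 73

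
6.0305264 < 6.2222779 True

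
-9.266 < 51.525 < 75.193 True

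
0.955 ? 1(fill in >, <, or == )<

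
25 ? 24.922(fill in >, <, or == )>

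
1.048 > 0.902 True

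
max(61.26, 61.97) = 61.97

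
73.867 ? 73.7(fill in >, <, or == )>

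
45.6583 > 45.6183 True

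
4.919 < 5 True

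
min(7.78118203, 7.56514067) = 7.56514067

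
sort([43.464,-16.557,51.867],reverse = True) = [51.867,43.464,-16.557]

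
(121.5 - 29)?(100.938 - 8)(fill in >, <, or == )<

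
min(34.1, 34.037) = 34.037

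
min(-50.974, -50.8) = -50.974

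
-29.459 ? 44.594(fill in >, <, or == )<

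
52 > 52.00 False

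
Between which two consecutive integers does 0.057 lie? 0 and 1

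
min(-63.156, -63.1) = -63.156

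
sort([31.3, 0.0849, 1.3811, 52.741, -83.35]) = [-83.35, 0.0849, 1.3811, 31.3, 52.741]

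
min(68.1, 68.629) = 68.1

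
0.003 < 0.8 True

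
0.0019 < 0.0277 True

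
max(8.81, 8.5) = 8.81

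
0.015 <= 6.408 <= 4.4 False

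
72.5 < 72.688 True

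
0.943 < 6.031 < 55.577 True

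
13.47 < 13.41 False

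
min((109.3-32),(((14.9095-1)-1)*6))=77.3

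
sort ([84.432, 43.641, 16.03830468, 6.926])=[6.926, 16.03830468, 43.641, 84.432]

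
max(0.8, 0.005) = 0.8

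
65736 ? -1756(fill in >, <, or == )>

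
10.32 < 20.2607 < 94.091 True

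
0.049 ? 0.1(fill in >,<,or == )<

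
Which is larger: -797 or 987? 987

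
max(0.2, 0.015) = 0.2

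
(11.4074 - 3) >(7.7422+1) False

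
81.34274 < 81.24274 False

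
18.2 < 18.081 False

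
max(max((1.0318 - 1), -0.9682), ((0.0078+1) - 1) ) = 0.0318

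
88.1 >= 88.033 True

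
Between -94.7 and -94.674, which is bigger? -94.674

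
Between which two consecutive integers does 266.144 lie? 266 and 267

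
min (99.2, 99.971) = 99.2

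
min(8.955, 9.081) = 8.955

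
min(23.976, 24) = 23.976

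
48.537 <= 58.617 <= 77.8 True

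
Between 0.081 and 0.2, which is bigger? 0.2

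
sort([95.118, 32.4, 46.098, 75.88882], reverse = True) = [95.118, 75.88882, 46.098, 32.4]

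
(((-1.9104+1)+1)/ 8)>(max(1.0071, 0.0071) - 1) True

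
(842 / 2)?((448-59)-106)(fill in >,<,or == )>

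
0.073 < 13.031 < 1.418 False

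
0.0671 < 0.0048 False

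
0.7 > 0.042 True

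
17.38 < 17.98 True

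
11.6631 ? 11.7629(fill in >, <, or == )<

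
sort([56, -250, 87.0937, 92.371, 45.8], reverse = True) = [92.371, 87.0937, 56, 45.8, -250]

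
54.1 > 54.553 False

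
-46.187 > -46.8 True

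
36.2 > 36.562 False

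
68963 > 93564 False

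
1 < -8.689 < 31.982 False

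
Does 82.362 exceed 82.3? Yes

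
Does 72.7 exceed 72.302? Yes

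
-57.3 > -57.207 False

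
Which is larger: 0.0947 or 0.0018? 0.0947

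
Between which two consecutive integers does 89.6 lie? 89 and 90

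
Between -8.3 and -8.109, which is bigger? -8.109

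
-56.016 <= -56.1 False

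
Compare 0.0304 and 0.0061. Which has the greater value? 0.0304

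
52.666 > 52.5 True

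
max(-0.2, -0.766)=-0.2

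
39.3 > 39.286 True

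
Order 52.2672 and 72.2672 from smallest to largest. 52.2672, 72.2672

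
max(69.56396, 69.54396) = 69.56396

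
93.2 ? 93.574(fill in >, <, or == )<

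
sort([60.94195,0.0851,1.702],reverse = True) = [60.94195,1.702,0.0851]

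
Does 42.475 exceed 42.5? No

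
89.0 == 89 True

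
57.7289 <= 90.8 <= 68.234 False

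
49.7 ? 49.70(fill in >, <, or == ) ==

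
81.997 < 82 True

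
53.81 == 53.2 False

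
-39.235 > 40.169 False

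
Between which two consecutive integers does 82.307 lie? 82 and 83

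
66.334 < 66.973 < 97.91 True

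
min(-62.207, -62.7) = -62.7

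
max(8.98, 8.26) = 8.98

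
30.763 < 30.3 False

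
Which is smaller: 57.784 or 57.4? 57.4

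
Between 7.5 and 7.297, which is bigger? 7.5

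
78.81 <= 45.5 False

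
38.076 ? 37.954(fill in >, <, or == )>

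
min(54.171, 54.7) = 54.171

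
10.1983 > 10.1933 True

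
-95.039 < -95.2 False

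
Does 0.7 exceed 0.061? Yes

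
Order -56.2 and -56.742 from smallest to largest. -56.742, -56.2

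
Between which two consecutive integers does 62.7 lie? 62 and 63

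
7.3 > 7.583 False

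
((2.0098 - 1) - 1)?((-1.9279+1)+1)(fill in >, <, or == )<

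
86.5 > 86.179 True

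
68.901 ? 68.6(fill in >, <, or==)>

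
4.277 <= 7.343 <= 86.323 True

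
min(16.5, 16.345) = 16.345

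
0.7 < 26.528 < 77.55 True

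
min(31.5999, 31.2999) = 31.2999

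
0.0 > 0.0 False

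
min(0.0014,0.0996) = 0.0014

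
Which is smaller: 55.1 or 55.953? 55.1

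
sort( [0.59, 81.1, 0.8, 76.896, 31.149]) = [0.59, 0.8, 31.149, 76.896, 81.1]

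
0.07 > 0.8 False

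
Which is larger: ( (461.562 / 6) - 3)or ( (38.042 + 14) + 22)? ( (38.042 + 14) + 22)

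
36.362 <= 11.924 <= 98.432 False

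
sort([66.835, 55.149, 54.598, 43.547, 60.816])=[43.547, 54.598, 55.149, 60.816, 66.835]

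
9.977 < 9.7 False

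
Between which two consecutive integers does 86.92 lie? 86 and 87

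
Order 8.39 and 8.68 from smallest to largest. 8.39, 8.68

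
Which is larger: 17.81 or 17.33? 17.81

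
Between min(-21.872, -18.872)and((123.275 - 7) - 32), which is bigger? ((123.275 - 7) - 32)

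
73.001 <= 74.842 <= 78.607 True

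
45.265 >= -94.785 True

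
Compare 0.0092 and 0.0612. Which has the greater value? 0.0612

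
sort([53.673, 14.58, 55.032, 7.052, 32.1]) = [7.052, 14.58, 32.1, 53.673, 55.032]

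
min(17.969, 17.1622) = 17.1622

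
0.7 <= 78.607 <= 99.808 True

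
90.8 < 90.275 False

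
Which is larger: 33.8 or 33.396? 33.8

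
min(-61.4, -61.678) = -61.678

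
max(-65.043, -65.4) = -65.043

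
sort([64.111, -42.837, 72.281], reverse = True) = [72.281, 64.111, -42.837]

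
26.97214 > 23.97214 True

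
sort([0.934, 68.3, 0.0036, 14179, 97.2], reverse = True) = [14179, 97.2, 68.3, 0.934, 0.0036]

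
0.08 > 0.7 False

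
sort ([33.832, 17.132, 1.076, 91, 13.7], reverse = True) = [91, 33.832, 17.132, 13.7, 1.076]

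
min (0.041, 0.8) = 0.041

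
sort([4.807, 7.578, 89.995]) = [4.807, 7.578, 89.995]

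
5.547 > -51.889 True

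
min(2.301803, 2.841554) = 2.301803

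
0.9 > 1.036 False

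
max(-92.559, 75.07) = 75.07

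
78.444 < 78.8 True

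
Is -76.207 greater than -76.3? Yes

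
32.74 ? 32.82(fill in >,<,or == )<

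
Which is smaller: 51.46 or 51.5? 51.46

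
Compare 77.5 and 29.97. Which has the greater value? 77.5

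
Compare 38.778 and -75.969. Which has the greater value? 38.778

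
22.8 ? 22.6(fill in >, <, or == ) >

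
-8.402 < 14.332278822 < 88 True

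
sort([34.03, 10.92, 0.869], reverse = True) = [34.03, 10.92, 0.869]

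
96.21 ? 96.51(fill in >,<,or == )<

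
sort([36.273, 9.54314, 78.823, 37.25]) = [9.54314, 36.273, 37.25, 78.823]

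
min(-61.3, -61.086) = -61.3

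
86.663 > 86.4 True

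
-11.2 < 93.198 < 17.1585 False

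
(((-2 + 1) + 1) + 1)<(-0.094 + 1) False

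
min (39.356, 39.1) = 39.1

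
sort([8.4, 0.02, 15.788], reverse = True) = [15.788, 8.4, 0.02]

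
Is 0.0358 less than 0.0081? No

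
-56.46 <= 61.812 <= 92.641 True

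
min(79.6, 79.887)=79.6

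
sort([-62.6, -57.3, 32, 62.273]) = [-62.6, -57.3, 32, 62.273]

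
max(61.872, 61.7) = 61.872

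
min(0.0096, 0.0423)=0.0096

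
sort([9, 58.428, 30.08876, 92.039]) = [9, 30.08876, 58.428, 92.039]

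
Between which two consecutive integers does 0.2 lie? 0 and 1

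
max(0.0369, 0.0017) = 0.0369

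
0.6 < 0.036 False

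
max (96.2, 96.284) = 96.284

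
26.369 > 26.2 True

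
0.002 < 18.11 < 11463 True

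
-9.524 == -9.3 False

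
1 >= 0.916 True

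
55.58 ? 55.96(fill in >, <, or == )<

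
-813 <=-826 False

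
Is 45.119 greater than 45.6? No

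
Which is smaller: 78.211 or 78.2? 78.2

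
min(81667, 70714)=70714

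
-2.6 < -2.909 False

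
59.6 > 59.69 False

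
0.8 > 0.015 True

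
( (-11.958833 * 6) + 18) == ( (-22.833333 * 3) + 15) False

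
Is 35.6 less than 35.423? No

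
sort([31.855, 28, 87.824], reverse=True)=[87.824, 31.855, 28]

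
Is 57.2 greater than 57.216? No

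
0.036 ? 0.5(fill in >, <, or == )<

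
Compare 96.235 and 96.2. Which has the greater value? 96.235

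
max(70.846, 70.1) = 70.846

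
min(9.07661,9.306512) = 9.07661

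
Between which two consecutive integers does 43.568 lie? 43 and 44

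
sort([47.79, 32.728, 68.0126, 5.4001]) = [5.4001, 32.728, 47.79, 68.0126]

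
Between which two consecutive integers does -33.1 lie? -34 and -33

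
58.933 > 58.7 True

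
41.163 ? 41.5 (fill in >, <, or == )<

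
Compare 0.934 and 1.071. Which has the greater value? 1.071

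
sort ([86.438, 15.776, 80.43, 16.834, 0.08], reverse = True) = [86.438, 80.43, 16.834, 15.776, 0.08]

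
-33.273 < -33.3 False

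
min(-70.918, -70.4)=-70.918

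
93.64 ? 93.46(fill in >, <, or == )>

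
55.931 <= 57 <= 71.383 True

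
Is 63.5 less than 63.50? No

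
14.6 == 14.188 False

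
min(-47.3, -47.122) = -47.3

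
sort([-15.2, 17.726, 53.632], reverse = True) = [53.632, 17.726, -15.2]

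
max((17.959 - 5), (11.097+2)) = 13.097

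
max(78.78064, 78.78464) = 78.78464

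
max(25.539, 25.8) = 25.8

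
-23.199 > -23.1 False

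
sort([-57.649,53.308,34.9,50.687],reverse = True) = [53.308,50.687,34.9,-57.649]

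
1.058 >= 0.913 True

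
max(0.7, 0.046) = 0.7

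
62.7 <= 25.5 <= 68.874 False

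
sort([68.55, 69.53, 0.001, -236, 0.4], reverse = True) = [69.53, 68.55, 0.4, 0.001, -236]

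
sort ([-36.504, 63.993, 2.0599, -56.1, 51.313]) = [-56.1, -36.504, 2.0599, 51.313, 63.993]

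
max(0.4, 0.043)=0.4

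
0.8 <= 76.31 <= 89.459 True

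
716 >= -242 True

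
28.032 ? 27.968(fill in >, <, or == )>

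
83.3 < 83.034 False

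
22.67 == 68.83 False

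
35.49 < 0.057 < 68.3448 False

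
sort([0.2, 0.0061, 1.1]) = [0.0061, 0.2, 1.1]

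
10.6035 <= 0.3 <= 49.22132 False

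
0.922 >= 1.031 False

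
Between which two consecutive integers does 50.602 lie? 50 and 51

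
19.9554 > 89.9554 False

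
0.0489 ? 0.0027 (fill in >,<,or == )>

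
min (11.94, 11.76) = 11.76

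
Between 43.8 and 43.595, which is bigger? 43.8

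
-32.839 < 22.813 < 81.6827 True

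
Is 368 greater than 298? Yes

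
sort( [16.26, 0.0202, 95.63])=[0.0202, 16.26, 95.63]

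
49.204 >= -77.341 True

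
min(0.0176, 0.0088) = 0.0088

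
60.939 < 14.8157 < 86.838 False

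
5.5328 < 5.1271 False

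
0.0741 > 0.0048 True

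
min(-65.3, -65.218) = -65.3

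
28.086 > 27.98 True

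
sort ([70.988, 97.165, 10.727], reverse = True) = [97.165, 70.988, 10.727]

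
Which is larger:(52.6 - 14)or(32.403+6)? (52.6 - 14)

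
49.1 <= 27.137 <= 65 False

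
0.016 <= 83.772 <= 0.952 False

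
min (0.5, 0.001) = 0.001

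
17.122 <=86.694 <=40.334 False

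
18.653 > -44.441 True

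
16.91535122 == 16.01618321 False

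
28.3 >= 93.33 False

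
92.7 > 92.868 False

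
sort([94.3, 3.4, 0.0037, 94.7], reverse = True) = [94.7, 94.3, 3.4, 0.0037]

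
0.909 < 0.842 False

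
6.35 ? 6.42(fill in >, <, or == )<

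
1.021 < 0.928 False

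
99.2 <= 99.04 False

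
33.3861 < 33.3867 True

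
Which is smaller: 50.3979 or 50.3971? 50.3971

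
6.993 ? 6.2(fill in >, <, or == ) >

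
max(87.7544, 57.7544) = 87.7544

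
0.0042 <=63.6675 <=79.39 True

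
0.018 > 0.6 False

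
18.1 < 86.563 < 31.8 False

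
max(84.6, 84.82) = 84.82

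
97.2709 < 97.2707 False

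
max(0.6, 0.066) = 0.6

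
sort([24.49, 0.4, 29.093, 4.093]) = [0.4, 4.093, 24.49, 29.093]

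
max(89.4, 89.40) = 89.40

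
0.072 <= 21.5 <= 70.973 True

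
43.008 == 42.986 False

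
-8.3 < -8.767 False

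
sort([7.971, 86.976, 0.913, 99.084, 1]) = [0.913, 1, 7.971, 86.976, 99.084]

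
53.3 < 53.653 True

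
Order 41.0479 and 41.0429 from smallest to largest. 41.0429, 41.0479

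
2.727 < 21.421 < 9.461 False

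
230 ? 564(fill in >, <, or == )<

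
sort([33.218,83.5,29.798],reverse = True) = [83.5,33.218,29.798]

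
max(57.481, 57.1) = 57.481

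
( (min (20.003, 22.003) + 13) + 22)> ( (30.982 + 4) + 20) True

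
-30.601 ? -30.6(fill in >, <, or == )<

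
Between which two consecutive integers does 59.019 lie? 59 and 60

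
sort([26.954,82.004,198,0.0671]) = [0.0671,26.954,82.004,198]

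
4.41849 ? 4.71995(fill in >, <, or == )<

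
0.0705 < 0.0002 False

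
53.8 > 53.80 False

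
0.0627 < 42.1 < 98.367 True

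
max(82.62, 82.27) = 82.62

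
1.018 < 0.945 False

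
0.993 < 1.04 True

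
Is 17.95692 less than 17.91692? No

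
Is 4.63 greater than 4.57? Yes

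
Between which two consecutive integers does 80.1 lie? 80 and 81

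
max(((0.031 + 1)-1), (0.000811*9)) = 0.031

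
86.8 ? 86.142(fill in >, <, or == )>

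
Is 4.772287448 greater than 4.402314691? Yes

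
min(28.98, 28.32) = 28.32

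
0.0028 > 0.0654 False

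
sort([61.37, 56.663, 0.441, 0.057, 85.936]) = [0.057, 0.441, 56.663, 61.37, 85.936]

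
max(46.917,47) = 47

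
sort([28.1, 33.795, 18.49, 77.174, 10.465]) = [10.465, 18.49, 28.1, 33.795, 77.174]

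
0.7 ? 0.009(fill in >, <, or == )>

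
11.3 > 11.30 False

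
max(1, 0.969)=1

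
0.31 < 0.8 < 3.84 True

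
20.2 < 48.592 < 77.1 True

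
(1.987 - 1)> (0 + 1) False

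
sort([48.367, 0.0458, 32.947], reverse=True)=[48.367, 32.947, 0.0458]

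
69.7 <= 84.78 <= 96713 True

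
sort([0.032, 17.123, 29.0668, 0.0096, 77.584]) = [0.0096, 0.032, 17.123, 29.0668, 77.584]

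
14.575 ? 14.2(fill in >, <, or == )>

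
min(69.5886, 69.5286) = 69.5286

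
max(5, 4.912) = 5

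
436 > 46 True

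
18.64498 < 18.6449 False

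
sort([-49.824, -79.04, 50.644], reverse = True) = [50.644, -49.824, -79.04]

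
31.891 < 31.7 False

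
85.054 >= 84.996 True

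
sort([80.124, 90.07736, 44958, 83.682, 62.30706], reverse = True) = [44958, 90.07736, 83.682, 80.124, 62.30706]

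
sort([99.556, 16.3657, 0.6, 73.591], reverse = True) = [99.556, 73.591, 16.3657, 0.6]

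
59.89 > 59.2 True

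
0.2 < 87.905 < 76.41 False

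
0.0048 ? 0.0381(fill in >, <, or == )<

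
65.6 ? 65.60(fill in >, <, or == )==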